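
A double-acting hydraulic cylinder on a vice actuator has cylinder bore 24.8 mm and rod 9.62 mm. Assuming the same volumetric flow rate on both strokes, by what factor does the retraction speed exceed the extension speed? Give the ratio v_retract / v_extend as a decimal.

v_ret/v_ext ≈ 1.18

Cap-side area A_cap = π/4 × (24.8 mm)² = 483.1 mm^2
Rod-side annular area A_ann = π/4 × (24.8² − 9.62²) = 410.4 mm^2
For equal Q, v ∝ 1/A, so v_ret/v_ext = A_cap/A_ann.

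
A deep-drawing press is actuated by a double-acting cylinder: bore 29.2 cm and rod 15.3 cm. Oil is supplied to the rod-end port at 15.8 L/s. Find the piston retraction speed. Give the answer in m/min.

Rod-side annular area A_ann = π/4 × (29.2² − 15.3²) = 485.8 cm^2
Flow into the rod-end port fills the annular volume.
v = Q / A

v ≈ 19.5 m/min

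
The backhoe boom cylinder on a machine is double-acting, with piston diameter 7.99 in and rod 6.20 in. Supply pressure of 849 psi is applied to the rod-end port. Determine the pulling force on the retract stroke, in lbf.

Rod-side annular area A_ann = π/4 × (7.99² − 6.20²) = 19.95 in^2
On retraction the pressure acts on the annular area (bore minus rod).
F = P × A_ann

F ≈ 16900 lbf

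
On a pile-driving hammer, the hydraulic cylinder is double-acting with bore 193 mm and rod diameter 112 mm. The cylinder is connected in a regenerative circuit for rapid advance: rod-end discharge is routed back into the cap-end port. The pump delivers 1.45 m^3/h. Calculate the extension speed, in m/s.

In regeneration the rod-end outflow joins the pump flow into the cap end, so the net volume the pump must supply per unit advance equals the rod cross-section area.
Rod cross-section A_rod = π/4 × (112 mm)² = 9852 mm^2
v = Q_pump / A_rod

v ≈ 0.0409 m/s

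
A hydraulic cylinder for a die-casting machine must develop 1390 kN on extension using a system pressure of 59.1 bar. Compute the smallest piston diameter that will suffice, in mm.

D ≈ 547 mm

Extension force acts on the full piston face: F = P × (π/4)D².
D = √(4F / (πP)) = √(4 × 1390 kN / (π × 59.1 bar))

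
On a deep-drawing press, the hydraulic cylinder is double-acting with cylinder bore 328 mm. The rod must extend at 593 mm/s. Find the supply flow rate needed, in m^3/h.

Q ≈ 180 m^3/h

Cap-side area A_cap = π/4 × (328 mm)² = 84500 mm^2
Q = A × v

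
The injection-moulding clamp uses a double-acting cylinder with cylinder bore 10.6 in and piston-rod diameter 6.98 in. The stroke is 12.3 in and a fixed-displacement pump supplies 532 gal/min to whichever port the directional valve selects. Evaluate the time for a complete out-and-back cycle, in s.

t ≈ 0.830 s

Cap-side area A_cap = π/4 × (10.6 in)² = 88.25 in^2
Rod-side annular area A_ann = π/4 × (10.6² − 6.98²) = 49.98 in^2
t_ext = A_cap·L/Q = 0.5299 s
t_ret = A_ann·L/Q = 0.3002 s
t_cycle = t_ext + t_ret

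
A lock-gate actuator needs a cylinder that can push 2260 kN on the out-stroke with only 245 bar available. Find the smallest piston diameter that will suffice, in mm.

Extension force acts on the full piston face: F = P × (π/4)D².
D = √(4F / (πP)) = √(4 × 2260 kN / (π × 245 bar))

D ≈ 343 mm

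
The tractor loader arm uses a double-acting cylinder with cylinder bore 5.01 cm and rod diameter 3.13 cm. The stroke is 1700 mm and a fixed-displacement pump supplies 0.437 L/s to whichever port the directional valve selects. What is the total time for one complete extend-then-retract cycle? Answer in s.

Cap-side area A_cap = π/4 × (5.01 cm)² = 19.71 cm^2
Rod-side annular area A_ann = π/4 × (5.01² − 3.13²) = 12.02 cm^2
t_ext = A_cap·L/Q = 7.669 s
t_ret = A_ann·L/Q = 4.676 s
t_cycle = t_ext + t_ret

t ≈ 12.3 s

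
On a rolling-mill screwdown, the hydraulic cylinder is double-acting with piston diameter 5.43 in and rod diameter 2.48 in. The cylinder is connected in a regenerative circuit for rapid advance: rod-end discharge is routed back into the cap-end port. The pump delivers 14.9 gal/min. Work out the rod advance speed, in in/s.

In regeneration the rod-end outflow joins the pump flow into the cap end, so the net volume the pump must supply per unit advance equals the rod cross-section area.
Rod cross-section A_rod = π/4 × (2.48 in)² = 4.831 in^2
v = Q_pump / A_rod

v ≈ 11.9 in/s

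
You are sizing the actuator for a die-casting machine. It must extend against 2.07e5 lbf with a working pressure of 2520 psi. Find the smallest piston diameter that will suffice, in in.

D ≈ 10.2 in

Extension force acts on the full piston face: F = P × (π/4)D².
D = √(4F / (πP)) = √(4 × 2.07e5 lbf / (π × 2520 psi))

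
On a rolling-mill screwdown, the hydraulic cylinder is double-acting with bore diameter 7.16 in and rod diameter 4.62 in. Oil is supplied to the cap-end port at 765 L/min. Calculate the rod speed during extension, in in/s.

Cap-side area A_cap = π/4 × (7.16 in)² = 40.26 in^2
v = Q / A

v ≈ 19.3 in/s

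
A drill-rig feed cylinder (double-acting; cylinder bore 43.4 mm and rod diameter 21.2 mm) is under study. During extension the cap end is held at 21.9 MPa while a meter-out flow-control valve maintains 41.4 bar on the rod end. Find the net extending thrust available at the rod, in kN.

F ≈ 27.7 kN

Cap-side area A_cap = π/4 × (43.4 mm)² = 1479 mm^2
Rod-side annular area A_ann = π/4 × (43.4² − 21.2²) = 1126 mm^2
Net thrust = P_cap·A_cap − P_rod·A_ann = 32.40 kN − 4.663 kN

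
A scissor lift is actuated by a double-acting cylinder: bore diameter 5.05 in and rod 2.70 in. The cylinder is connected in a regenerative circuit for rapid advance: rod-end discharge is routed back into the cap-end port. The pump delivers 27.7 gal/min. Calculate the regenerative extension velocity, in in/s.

In regeneration the rod-end outflow joins the pump flow into the cap end, so the net volume the pump must supply per unit advance equals the rod cross-section area.
Rod cross-section A_rod = π/4 × (2.70 in)² = 5.726 in^2
v = Q_pump / A_rod

v ≈ 18.6 in/s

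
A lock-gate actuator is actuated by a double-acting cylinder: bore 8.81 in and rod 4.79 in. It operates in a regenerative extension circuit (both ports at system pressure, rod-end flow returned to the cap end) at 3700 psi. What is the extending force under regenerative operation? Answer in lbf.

F ≈ 66700 lbf

With equal pressure on both faces, forces on the annular region cancel; the net push is pressure × rod cross-section.
Rod cross-section A_rod = π/4 × (4.79 in)² = 18.02 in^2
F = P × A_rod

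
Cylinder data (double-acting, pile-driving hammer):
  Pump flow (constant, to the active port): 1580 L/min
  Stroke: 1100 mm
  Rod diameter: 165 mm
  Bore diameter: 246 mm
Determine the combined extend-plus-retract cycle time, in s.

Cap-side area A_cap = π/4 × (246 mm)² = 47530 mm^2
Rod-side annular area A_ann = π/4 × (246² − 165²) = 26150 mm^2
t_ext = A_cap·L/Q = 1.985 s
t_ret = A_ann·L/Q = 1.092 s
t_cycle = t_ext + t_ret

t ≈ 3.08 s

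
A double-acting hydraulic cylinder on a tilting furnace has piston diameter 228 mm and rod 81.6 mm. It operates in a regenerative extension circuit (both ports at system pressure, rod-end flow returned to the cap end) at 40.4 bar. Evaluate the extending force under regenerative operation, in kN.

F ≈ 21.1 kN

With equal pressure on both faces, forces on the annular region cancel; the net push is pressure × rod cross-section.
Rod cross-section A_rod = π/4 × (81.6 mm)² = 5230 mm^2
F = P × A_rod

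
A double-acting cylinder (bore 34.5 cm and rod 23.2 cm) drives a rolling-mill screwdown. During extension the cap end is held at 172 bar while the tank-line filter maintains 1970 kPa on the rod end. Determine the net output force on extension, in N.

Cap-side area A_cap = π/4 × (34.5 cm)² = 934.8 cm^2
Rod-side annular area A_ann = π/4 × (34.5² − 23.2²) = 512.1 cm^2
Net thrust = P_cap·A_cap − P_rod·A_ann = 1.608e6 N − 1.009e5 N

F ≈ 1.51e6 N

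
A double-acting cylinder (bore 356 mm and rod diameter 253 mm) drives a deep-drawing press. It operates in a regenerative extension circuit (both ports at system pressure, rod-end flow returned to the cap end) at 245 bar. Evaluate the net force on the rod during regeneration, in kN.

With equal pressure on both faces, forces on the annular region cancel; the net push is pressure × rod cross-section.
Rod cross-section A_rod = π/4 × (253 mm)² = 50270 mm^2
F = P × A_rod

F ≈ 1230 kN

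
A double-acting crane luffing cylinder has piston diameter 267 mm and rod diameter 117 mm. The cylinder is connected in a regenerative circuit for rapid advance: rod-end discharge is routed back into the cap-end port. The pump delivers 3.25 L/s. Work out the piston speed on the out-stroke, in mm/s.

v ≈ 302 mm/s

In regeneration the rod-end outflow joins the pump flow into the cap end, so the net volume the pump must supply per unit advance equals the rod cross-section area.
Rod cross-section A_rod = π/4 × (117 mm)² = 10750 mm^2
v = Q_pump / A_rod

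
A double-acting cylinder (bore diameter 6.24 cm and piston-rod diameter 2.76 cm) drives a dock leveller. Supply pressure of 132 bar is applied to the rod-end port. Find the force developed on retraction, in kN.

F ≈ 32.5 kN

Rod-side annular area A_ann = π/4 × (6.24² − 2.76²) = 24.60 cm^2
On retraction the pressure acts on the annular area (bore minus rod).
F = P × A_ann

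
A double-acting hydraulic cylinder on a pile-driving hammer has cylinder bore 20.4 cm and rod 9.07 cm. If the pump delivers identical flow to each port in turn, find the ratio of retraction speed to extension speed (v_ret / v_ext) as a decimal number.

v_ret/v_ext ≈ 1.25

Cap-side area A_cap = π/4 × (20.4 cm)² = 326.9 cm^2
Rod-side annular area A_ann = π/4 × (20.4² − 9.07²) = 262.2 cm^2
For equal Q, v ∝ 1/A, so v_ret/v_ext = A_cap/A_ann.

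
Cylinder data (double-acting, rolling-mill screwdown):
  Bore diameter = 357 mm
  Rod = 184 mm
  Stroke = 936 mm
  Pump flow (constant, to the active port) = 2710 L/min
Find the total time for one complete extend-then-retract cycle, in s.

Cap-side area A_cap = π/4 × (357 mm)² = 1.001e5 mm^2
Rod-side annular area A_ann = π/4 × (357² − 184²) = 73510 mm^2
t_ext = A_cap·L/Q = 2.074 s
t_ret = A_ann·L/Q = 1.523 s
t_cycle = t_ext + t_ret

t ≈ 3.60 s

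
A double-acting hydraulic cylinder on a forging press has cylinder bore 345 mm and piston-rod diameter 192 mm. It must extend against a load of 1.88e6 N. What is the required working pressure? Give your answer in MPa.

P ≈ 20.1 MPa

Cap-side area A_cap = π/4 × (345 mm)² = 93480 mm^2
P = F / A = 1.88e6 N / A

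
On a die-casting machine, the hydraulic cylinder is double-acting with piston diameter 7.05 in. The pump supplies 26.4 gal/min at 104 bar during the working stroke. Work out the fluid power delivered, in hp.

Hydraulic power = P × Q

W ≈ 23.2 hp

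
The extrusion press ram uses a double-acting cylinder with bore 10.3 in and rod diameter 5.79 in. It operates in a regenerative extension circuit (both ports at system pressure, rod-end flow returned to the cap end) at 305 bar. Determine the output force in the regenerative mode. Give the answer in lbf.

F ≈ 1.16e5 lbf

With equal pressure on both faces, forces on the annular region cancel; the net push is pressure × rod cross-section.
Rod cross-section A_rod = π/4 × (5.79 in)² = 26.33 in^2
F = P × A_rod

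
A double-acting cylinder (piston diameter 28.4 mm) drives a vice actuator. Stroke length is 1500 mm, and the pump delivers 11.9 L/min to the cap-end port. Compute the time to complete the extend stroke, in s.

t ≈ 4.79 s

Cap-side area A_cap = π/4 × (28.4 mm)² = 633.5 mm^2
Swept volume V = A × L; t = V / Q = A·L / Q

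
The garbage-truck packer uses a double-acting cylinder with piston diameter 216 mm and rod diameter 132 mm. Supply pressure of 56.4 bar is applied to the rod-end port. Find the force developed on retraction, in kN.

Rod-side annular area A_ann = π/4 × (216² − 132²) = 22960 mm^2
On retraction the pressure acts on the annular area (bore minus rod).
F = P × A_ann

F ≈ 129 kN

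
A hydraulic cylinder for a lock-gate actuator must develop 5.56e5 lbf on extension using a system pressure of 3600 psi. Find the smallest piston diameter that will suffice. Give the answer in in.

Extension force acts on the full piston face: F = P × (π/4)D².
D = √(4F / (πP)) = √(4 × 5.56e5 lbf / (π × 3600 psi))

D ≈ 14.0 in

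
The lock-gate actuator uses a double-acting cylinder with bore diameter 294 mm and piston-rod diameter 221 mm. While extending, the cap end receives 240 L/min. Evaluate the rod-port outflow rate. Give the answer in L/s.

Cap-side area A_cap = π/4 × (294 mm)² = 67890 mm^2
Rod-side annular area A_ann = π/4 × (294² − 221²) = 29530 mm^2
Piston speed v = Q_in/A_cap; rod-end outflow Q_out = v × A_ann = Q_in × A_ann/A_cap.

Q_out ≈ 1.74 L/s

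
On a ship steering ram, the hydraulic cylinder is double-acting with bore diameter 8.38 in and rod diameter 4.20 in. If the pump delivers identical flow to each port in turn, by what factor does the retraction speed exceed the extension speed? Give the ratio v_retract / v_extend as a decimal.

Cap-side area A_cap = π/4 × (8.38 in)² = 55.15 in^2
Rod-side annular area A_ann = π/4 × (8.38² − 4.20²) = 41.30 in^2
For equal Q, v ∝ 1/A, so v_ret/v_ext = A_cap/A_ann.

v_ret/v_ext ≈ 1.34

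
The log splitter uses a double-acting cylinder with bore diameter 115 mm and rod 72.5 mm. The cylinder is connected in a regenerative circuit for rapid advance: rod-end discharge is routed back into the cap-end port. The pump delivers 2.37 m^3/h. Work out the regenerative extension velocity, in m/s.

v ≈ 0.159 m/s

In regeneration the rod-end outflow joins the pump flow into the cap end, so the net volume the pump must supply per unit advance equals the rod cross-section area.
Rod cross-section A_rod = π/4 × (72.5 mm)² = 4128 mm^2
v = Q_pump / A_rod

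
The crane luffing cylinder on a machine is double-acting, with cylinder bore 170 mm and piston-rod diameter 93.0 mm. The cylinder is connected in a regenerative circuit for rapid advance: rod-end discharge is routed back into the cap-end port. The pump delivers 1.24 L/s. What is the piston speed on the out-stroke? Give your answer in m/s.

In regeneration the rod-end outflow joins the pump flow into the cap end, so the net volume the pump must supply per unit advance equals the rod cross-section area.
Rod cross-section A_rod = π/4 × (93.0 mm)² = 6793 mm^2
v = Q_pump / A_rod

v ≈ 0.183 m/s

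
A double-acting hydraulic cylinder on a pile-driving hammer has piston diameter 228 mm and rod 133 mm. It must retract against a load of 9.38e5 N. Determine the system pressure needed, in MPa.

P ≈ 34.8 MPa

Rod-side annular area A_ann = π/4 × (228² − 133²) = 26940 mm^2
Retraction: pressure acts on the annular area.
P = F / A = 9.38e5 N / A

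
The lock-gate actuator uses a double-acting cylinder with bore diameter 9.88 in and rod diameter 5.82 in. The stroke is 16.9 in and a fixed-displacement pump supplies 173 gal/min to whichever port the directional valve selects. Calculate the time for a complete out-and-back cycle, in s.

t ≈ 3.22 s

Cap-side area A_cap = π/4 × (9.88 in)² = 76.67 in^2
Rod-side annular area A_ann = π/4 × (9.88² − 5.82²) = 50.06 in^2
t_ext = A_cap·L/Q = 1.945 s
t_ret = A_ann·L/Q = 1.270 s
t_cycle = t_ext + t_ret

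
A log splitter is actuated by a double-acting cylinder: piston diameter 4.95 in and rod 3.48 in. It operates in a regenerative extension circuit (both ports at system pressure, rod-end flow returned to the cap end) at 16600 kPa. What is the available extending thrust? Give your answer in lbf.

With equal pressure on both faces, forces on the annular region cancel; the net push is pressure × rod cross-section.
Rod cross-section A_rod = π/4 × (3.48 in)² = 9.511 in^2
F = P × A_rod

F ≈ 22900 lbf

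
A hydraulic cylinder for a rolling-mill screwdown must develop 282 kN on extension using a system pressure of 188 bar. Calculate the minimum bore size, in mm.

Extension force acts on the full piston face: F = P × (π/4)D².
D = √(4F / (πP)) = √(4 × 282 kN / (π × 188 bar))

D ≈ 138 mm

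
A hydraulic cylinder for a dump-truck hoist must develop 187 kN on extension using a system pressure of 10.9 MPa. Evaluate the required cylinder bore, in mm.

D ≈ 148 mm

Extension force acts on the full piston face: F = P × (π/4)D².
D = √(4F / (πP)) = √(4 × 187 kN / (π × 10.9 MPa))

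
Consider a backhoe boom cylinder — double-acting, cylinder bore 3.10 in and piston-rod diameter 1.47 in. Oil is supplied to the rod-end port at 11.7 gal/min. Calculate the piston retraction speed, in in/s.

v ≈ 7.70 in/s

Rod-side annular area A_ann = π/4 × (3.10² − 1.47²) = 5.851 in^2
Flow into the rod-end port fills the annular volume.
v = Q / A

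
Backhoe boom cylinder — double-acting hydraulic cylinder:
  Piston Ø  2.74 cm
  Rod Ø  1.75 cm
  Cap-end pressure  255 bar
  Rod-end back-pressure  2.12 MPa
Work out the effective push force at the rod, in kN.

F ≈ 14.3 kN

Cap-side area A_cap = π/4 × (2.74 cm)² = 5.896 cm^2
Rod-side annular area A_ann = π/4 × (2.74² − 1.75²) = 3.491 cm^2
Net thrust = P_cap·A_cap − P_rod·A_ann = 15.04 kN − 0.7401 kN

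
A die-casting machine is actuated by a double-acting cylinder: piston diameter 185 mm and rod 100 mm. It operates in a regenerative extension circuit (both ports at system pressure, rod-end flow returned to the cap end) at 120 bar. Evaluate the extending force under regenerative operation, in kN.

With equal pressure on both faces, forces on the annular region cancel; the net push is pressure × rod cross-section.
Rod cross-section A_rod = π/4 × (100 mm)² = 7854 mm^2
F = P × A_rod

F ≈ 94.2 kN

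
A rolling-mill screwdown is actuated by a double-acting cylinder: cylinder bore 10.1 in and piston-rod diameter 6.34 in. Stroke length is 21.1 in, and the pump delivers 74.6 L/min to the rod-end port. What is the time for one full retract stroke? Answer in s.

Rod-side annular area A_ann = π/4 × (10.1² − 6.34²) = 48.55 in^2
Swept volume V = A × L; t = V / Q = A·L / Q

t ≈ 13.5 s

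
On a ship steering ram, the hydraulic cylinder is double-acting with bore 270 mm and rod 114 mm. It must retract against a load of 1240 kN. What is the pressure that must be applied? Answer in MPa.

Rod-side annular area A_ann = π/4 × (270² − 114²) = 47050 mm^2
Retraction: pressure acts on the annular area.
P = F / A = 1240 kN / A

P ≈ 26.4 MPa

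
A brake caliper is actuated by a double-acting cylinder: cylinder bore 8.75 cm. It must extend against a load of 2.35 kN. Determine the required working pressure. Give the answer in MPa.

Cap-side area A_cap = π/4 × (8.75 cm)² = 60.13 cm^2
P = F / A = 2.35 kN / A

P ≈ 0.391 MPa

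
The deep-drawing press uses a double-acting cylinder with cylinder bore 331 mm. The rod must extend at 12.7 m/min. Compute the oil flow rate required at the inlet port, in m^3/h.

Q ≈ 65.6 m^3/h

Cap-side area A_cap = π/4 × (331 mm)² = 86050 mm^2
Q = A × v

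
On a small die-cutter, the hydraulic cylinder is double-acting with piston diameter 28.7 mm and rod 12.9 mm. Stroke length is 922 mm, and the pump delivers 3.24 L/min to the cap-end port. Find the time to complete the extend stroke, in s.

t ≈ 11.0 s

Cap-side area A_cap = π/4 × (28.7 mm)² = 646.9 mm^2
Swept volume V = A × L; t = V / Q = A·L / Q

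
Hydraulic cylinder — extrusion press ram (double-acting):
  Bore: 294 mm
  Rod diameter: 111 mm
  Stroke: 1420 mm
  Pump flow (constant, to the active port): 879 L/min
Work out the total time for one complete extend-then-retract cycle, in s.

t ≈ 12.2 s

Cap-side area A_cap = π/4 × (294 mm)² = 67890 mm^2
Rod-side annular area A_ann = π/4 × (294² − 111²) = 58210 mm^2
t_ext = A_cap·L/Q = 6.580 s
t_ret = A_ann·L/Q = 5.642 s
t_cycle = t_ext + t_ret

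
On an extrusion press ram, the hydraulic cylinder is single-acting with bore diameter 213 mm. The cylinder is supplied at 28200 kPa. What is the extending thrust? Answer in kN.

Cap-side area A_cap = π/4 × (213 mm)² = 35630 mm^2
F = P × A_cap = 28200 kPa × A_cap

F ≈ 1000 kN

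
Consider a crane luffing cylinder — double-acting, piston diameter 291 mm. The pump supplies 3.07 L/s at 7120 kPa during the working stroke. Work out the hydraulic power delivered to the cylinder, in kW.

Hydraulic power = P × Q

W ≈ 21.9 kW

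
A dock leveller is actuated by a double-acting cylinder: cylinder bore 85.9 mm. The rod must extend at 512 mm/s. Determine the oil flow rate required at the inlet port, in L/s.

Q ≈ 2.97 L/s

Cap-side area A_cap = π/4 × (85.9 mm)² = 5795 mm^2
Q = A × v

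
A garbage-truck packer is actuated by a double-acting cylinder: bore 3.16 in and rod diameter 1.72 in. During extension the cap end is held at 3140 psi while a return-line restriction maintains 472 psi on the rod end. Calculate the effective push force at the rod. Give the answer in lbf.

F ≈ 22000 lbf

Cap-side area A_cap = π/4 × (3.16 in)² = 7.843 in^2
Rod-side annular area A_ann = π/4 × (3.16² − 1.72²) = 5.519 in^2
Net thrust = P_cap·A_cap − P_rod·A_ann = 24630 lbf − 2605 lbf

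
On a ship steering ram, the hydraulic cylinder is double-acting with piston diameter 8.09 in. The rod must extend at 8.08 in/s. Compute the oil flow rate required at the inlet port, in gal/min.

Cap-side area A_cap = π/4 × (8.09 in)² = 51.40 in^2
Q = A × v

Q ≈ 108 gal/min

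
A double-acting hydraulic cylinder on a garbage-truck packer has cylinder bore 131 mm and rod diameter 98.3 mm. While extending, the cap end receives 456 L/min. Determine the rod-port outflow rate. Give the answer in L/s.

Q_out ≈ 3.32 L/s

Cap-side area A_cap = π/4 × (131 mm)² = 13480 mm^2
Rod-side annular area A_ann = π/4 × (131² − 98.3²) = 5889 mm^2
Piston speed v = Q_in/A_cap; rod-end outflow Q_out = v × A_ann = Q_in × A_ann/A_cap.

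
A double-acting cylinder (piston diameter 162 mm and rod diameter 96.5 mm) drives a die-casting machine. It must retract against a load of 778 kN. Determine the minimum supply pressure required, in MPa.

P ≈ 58.5 MPa

Rod-side annular area A_ann = π/4 × (162² − 96.5²) = 13300 mm^2
Retraction: pressure acts on the annular area.
P = F / A = 778 kN / A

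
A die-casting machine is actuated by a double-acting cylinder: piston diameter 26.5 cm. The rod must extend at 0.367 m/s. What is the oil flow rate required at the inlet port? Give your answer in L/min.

Cap-side area A_cap = π/4 × (26.5 cm)² = 551.5 cm^2
Q = A × v

Q ≈ 1210 L/min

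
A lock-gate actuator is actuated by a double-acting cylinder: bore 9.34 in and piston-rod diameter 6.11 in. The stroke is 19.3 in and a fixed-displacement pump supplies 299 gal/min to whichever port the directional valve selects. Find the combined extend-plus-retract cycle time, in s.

Cap-side area A_cap = π/4 × (9.34 in)² = 68.51 in^2
Rod-side annular area A_ann = π/4 × (9.34² − 6.11²) = 39.19 in^2
t_ext = A_cap·L/Q = 1.149 s
t_ret = A_ann·L/Q = 0.6571 s
t_cycle = t_ext + t_ret

t ≈ 1.81 s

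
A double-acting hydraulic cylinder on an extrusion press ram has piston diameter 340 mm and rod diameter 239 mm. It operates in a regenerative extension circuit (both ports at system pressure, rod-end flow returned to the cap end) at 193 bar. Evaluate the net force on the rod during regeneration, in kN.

With equal pressure on both faces, forces on the annular region cancel; the net push is pressure × rod cross-section.
Rod cross-section A_rod = π/4 × (239 mm)² = 44860 mm^2
F = P × A_rod

F ≈ 866 kN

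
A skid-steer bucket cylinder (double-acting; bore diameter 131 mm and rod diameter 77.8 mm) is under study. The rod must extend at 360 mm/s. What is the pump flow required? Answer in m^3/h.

Q ≈ 17.5 m^3/h

Cap-side area A_cap = π/4 × (131 mm)² = 13480 mm^2
Q = A × v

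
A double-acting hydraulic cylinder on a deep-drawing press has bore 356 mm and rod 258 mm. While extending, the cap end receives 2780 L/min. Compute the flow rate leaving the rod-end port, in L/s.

Cap-side area A_cap = π/4 × (356 mm)² = 99540 mm^2
Rod-side annular area A_ann = π/4 × (356² − 258²) = 47260 mm^2
Piston speed v = Q_in/A_cap; rod-end outflow Q_out = v × A_ann = Q_in × A_ann/A_cap.

Q_out ≈ 22.0 L/s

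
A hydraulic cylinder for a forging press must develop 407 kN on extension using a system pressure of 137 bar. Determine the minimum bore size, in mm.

D ≈ 194 mm

Extension force acts on the full piston face: F = P × (π/4)D².
D = √(4F / (πP)) = √(4 × 407 kN / (π × 137 bar))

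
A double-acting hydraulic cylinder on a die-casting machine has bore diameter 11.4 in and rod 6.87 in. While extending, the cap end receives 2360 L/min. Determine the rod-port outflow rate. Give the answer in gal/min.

Q_out ≈ 397 gal/min

Cap-side area A_cap = π/4 × (11.4 in)² = 102.1 in^2
Rod-side annular area A_ann = π/4 × (11.4² − 6.87²) = 65.00 in^2
Piston speed v = Q_in/A_cap; rod-end outflow Q_out = v × A_ann = Q_in × A_ann/A_cap.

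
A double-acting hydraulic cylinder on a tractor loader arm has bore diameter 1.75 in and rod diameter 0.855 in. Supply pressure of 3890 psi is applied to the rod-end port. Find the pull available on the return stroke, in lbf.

F ≈ 7120 lbf

Rod-side annular area A_ann = π/4 × (1.75² − 0.855²) = 1.831 in^2
On retraction the pressure acts on the annular area (bore minus rod).
F = P × A_ann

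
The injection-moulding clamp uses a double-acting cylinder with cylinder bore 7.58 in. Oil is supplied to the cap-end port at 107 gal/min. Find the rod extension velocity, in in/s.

v ≈ 9.13 in/s

Cap-side area A_cap = π/4 × (7.58 in)² = 45.13 in^2
v = Q / A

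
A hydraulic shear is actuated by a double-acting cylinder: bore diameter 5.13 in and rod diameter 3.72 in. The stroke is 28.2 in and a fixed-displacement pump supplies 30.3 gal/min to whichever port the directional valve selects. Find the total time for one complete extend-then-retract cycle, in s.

t ≈ 7.37 s

Cap-side area A_cap = π/4 × (5.13 in)² = 20.67 in^2
Rod-side annular area A_ann = π/4 × (5.13² − 3.72²) = 9.801 in^2
t_ext = A_cap·L/Q = 4.997 s
t_ret = A_ann·L/Q = 2.369 s
t_cycle = t_ext + t_ret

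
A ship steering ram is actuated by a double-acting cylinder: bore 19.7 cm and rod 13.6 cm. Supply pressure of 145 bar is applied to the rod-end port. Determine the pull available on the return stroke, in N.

F ≈ 2.31e5 N

Rod-side annular area A_ann = π/4 × (19.7² − 13.6²) = 159.5 cm^2
On retraction the pressure acts on the annular area (bore minus rod).
F = P × A_ann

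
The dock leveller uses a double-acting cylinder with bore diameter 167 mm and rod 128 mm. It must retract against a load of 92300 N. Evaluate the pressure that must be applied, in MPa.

P ≈ 10.2 MPa

Rod-side annular area A_ann = π/4 × (167² − 128²) = 9036 mm^2
Retraction: pressure acts on the annular area.
P = F / A = 92300 N / A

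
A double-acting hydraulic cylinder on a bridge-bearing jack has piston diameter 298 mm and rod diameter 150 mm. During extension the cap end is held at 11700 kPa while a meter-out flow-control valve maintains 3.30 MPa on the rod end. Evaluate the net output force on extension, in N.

F ≈ 6.44e5 N

Cap-side area A_cap = π/4 × (298 mm)² = 69750 mm^2
Rod-side annular area A_ann = π/4 × (298² − 150²) = 52080 mm^2
Net thrust = P_cap·A_cap − P_rod·A_ann = 8.160e5 N − 1.718e5 N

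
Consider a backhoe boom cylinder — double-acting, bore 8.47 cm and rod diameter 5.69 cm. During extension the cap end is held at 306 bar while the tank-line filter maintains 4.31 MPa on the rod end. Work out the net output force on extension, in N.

F ≈ 1.59e5 N

Cap-side area A_cap = π/4 × (8.47 cm)² = 56.35 cm^2
Rod-side annular area A_ann = π/4 × (8.47² − 5.69²) = 30.92 cm^2
Net thrust = P_cap·A_cap − P_rod·A_ann = 1.724e5 N − 13330 N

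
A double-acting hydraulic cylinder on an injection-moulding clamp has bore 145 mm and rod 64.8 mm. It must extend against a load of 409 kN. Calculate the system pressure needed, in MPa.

Cap-side area A_cap = π/4 × (145 mm)² = 16510 mm^2
P = F / A = 409 kN / A

P ≈ 24.8 MPa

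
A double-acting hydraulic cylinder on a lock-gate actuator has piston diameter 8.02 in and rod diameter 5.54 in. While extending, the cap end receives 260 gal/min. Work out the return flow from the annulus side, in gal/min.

Q_out ≈ 136 gal/min

Cap-side area A_cap = π/4 × (8.02 in)² = 50.52 in^2
Rod-side annular area A_ann = π/4 × (8.02² − 5.54²) = 26.41 in^2
Piston speed v = Q_in/A_cap; rod-end outflow Q_out = v × A_ann = Q_in × A_ann/A_cap.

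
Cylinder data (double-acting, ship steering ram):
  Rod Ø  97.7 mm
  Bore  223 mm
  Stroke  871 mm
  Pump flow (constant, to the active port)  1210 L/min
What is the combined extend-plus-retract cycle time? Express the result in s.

Cap-side area A_cap = π/4 × (223 mm)² = 39060 mm^2
Rod-side annular area A_ann = π/4 × (223² − 97.7²) = 31560 mm^2
t_ext = A_cap·L/Q = 1.687 s
t_ret = A_ann·L/Q = 1.363 s
t_cycle = t_ext + t_ret

t ≈ 3.05 s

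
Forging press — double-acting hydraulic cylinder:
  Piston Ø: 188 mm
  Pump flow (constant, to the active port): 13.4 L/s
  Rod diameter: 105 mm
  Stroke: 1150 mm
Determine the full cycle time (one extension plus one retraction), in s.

Cap-side area A_cap = π/4 × (188 mm)² = 27760 mm^2
Rod-side annular area A_ann = π/4 × (188² − 105²) = 19100 mm^2
t_ext = A_cap·L/Q = 2.382 s
t_ret = A_ann·L/Q = 1.639 s
t_cycle = t_ext + t_ret

t ≈ 4.02 s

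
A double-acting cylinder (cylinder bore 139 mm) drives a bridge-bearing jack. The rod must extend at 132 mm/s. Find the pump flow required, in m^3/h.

Q ≈ 7.21 m^3/h

Cap-side area A_cap = π/4 × (139 mm)² = 15170 mm^2
Q = A × v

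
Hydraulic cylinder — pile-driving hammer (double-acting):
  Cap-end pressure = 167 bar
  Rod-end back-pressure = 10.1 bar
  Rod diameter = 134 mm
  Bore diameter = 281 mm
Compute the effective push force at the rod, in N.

Cap-side area A_cap = π/4 × (281 mm)² = 62020 mm^2
Rod-side annular area A_ann = π/4 × (281² − 134²) = 47910 mm^2
Net thrust = P_cap·A_cap − P_rod·A_ann = 1.036e6 N − 48390 N

F ≈ 9.87e5 N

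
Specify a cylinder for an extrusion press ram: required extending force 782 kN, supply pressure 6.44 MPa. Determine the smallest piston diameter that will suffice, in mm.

D ≈ 393 mm

Extension force acts on the full piston face: F = P × (π/4)D².
D = √(4F / (πP)) = √(4 × 782 kN / (π × 6.44 MPa))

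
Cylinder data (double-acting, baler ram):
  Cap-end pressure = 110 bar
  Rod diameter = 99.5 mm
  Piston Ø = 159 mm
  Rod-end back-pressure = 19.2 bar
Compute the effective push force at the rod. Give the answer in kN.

Cap-side area A_cap = π/4 × (159 mm)² = 19860 mm^2
Rod-side annular area A_ann = π/4 × (159² − 99.5²) = 12080 mm^2
Net thrust = P_cap·A_cap − P_rod·A_ann = 218.4 kN − 23.19 kN

F ≈ 195 kN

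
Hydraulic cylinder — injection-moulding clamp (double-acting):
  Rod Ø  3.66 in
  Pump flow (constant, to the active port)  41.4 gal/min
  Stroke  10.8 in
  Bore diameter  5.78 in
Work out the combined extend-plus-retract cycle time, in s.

t ≈ 2.84 s

Cap-side area A_cap = π/4 × (5.78 in)² = 26.24 in^2
Rod-side annular area A_ann = π/4 × (5.78² − 3.66²) = 15.72 in^2
t_ext = A_cap·L/Q = 1.778 s
t_ret = A_ann·L/Q = 1.065 s
t_cycle = t_ext + t_ret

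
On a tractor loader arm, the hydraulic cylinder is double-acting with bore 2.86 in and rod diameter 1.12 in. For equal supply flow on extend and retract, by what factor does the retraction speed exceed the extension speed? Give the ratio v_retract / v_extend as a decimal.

v_ret/v_ext ≈ 1.18

Cap-side area A_cap = π/4 × (2.86 in)² = 6.424 in^2
Rod-side annular area A_ann = π/4 × (2.86² − 1.12²) = 5.439 in^2
For equal Q, v ∝ 1/A, so v_ret/v_ext = A_cap/A_ann.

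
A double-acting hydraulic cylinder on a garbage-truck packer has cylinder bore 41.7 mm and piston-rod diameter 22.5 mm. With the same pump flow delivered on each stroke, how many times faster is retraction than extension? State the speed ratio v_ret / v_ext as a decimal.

Cap-side area A_cap = π/4 × (41.7 mm)² = 1366 mm^2
Rod-side annular area A_ann = π/4 × (41.7² − 22.5²) = 968.1 mm^2
For equal Q, v ∝ 1/A, so v_ret/v_ext = A_cap/A_ann.

v_ret/v_ext ≈ 1.41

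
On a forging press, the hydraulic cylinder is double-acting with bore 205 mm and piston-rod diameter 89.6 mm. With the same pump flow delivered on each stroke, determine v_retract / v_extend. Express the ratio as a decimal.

v_ret/v_ext ≈ 1.24

Cap-side area A_cap = π/4 × (205 mm)² = 33010 mm^2
Rod-side annular area A_ann = π/4 × (205² − 89.6²) = 26700 mm^2
For equal Q, v ∝ 1/A, so v_ret/v_ext = A_cap/A_ann.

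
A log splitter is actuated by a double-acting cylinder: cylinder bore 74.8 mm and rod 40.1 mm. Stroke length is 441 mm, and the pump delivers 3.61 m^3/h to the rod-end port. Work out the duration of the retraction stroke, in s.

t ≈ 1.38 s

Rod-side annular area A_ann = π/4 × (74.8² − 40.1²) = 3131 mm^2
Swept volume V = A × L; t = V / Q = A·L / Q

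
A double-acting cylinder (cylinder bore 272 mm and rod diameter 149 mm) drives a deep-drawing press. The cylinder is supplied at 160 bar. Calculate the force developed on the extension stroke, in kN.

Cap-side area A_cap = π/4 × (272 mm)² = 58110 mm^2
F = P × A_cap = 160 bar × A_cap

F ≈ 930 kN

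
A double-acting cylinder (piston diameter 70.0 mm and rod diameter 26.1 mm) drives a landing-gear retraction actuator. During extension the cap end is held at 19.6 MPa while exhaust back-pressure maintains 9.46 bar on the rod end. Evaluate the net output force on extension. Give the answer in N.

Cap-side area A_cap = π/4 × (70.0 mm)² = 3848 mm^2
Rod-side annular area A_ann = π/4 × (70.0² − 26.1²) = 3313 mm^2
Net thrust = P_cap·A_cap − P_rod·A_ann = 75430 N − 3135 N

F ≈ 72300 N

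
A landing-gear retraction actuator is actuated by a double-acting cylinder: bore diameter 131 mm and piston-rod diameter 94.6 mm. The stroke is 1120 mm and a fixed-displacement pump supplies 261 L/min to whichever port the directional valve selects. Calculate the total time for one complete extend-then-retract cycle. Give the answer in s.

t ≈ 5.13 s

Cap-side area A_cap = π/4 × (131 mm)² = 13480 mm^2
Rod-side annular area A_ann = π/4 × (131² − 94.6²) = 6450 mm^2
t_ext = A_cap·L/Q = 3.470 s
t_ret = A_ann·L/Q = 1.661 s
t_cycle = t_ext + t_ret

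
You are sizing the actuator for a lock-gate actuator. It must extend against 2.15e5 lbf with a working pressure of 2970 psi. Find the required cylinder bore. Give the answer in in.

Extension force acts on the full piston face: F = P × (π/4)D².
D = √(4F / (πP)) = √(4 × 2.15e5 lbf / (π × 2970 psi))

D ≈ 9.60 in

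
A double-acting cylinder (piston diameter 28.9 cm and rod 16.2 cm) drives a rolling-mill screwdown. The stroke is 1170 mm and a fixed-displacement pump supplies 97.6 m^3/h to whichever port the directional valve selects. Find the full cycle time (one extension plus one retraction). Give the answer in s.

Cap-side area A_cap = π/4 × (28.9 cm)² = 656.0 cm^2
Rod-side annular area A_ann = π/4 × (28.9² − 16.2²) = 449.9 cm^2
t_ext = A_cap·L/Q = 2.831 s
t_ret = A_ann·L/Q = 1.941 s
t_cycle = t_ext + t_ret

t ≈ 4.77 s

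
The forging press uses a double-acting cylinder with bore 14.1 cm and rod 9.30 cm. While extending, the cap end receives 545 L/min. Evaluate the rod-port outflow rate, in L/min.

Q_out ≈ 308 L/min

Cap-side area A_cap = π/4 × (14.1 cm)² = 156.1 cm^2
Rod-side annular area A_ann = π/4 × (14.1² − 9.30²) = 88.22 cm^2
Piston speed v = Q_in/A_cap; rod-end outflow Q_out = v × A_ann = Q_in × A_ann/A_cap.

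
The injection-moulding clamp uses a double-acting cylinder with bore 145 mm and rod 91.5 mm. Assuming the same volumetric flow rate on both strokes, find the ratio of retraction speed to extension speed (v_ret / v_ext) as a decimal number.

v_ret/v_ext ≈ 1.66

Cap-side area A_cap = π/4 × (145 mm)² = 16510 mm^2
Rod-side annular area A_ann = π/4 × (145² − 91.5²) = 9937 mm^2
For equal Q, v ∝ 1/A, so v_ret/v_ext = A_cap/A_ann.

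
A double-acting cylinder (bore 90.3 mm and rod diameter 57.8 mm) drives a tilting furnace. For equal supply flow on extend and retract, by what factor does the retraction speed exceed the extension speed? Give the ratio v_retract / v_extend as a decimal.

v_ret/v_ext ≈ 1.69

Cap-side area A_cap = π/4 × (90.3 mm)² = 6404 mm^2
Rod-side annular area A_ann = π/4 × (90.3² − 57.8²) = 3780 mm^2
For equal Q, v ∝ 1/A, so v_ret/v_ext = A_cap/A_ann.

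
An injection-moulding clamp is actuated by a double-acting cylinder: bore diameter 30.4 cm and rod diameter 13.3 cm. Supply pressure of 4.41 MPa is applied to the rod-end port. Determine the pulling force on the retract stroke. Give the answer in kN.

F ≈ 259 kN

Rod-side annular area A_ann = π/4 × (30.4² − 13.3²) = 586.9 cm^2
On retraction the pressure acts on the annular area (bore minus rod).
F = P × A_ann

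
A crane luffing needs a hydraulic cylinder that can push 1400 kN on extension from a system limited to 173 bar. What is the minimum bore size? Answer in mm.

D ≈ 321 mm

Extension force acts on the full piston face: F = P × (π/4)D².
D = √(4F / (πP)) = √(4 × 1400 kN / (π × 173 bar))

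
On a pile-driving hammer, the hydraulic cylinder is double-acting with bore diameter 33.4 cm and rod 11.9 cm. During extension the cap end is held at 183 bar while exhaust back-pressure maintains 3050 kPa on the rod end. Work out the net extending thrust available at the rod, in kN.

Cap-side area A_cap = π/4 × (33.4 cm)² = 876.2 cm^2
Rod-side annular area A_ann = π/4 × (33.4² − 11.9²) = 764.9 cm^2
Net thrust = P_cap·A_cap − P_rod·A_ann = 1603 kN − 233.3 kN

F ≈ 1370 kN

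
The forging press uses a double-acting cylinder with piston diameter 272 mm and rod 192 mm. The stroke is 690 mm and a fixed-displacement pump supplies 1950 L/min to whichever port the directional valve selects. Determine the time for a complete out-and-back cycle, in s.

Cap-side area A_cap = π/4 × (272 mm)² = 58110 mm^2
Rod-side annular area A_ann = π/4 × (272² − 192²) = 29150 mm^2
t_ext = A_cap·L/Q = 1.234 s
t_ret = A_ann·L/Q = 0.6190 s
t_cycle = t_ext + t_ret

t ≈ 1.85 s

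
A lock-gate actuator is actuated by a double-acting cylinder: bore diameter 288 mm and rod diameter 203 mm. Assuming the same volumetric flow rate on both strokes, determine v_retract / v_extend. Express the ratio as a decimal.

v_ret/v_ext ≈ 1.99

Cap-side area A_cap = π/4 × (288 mm)² = 65140 mm^2
Rod-side annular area A_ann = π/4 × (288² − 203²) = 32780 mm^2
For equal Q, v ∝ 1/A, so v_ret/v_ext = A_cap/A_ann.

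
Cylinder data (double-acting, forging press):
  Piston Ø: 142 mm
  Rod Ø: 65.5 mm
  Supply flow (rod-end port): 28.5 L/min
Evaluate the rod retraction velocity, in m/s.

v ≈ 0.0381 m/s

Rod-side annular area A_ann = π/4 × (142² − 65.5²) = 12470 mm^2
Flow into the rod-end port fills the annular volume.
v = Q / A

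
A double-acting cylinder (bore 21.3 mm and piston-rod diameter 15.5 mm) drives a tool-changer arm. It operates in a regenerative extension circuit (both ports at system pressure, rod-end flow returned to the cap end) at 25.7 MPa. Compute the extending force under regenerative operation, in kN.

F ≈ 4.85 kN

With equal pressure on both faces, forces on the annular region cancel; the net push is pressure × rod cross-section.
Rod cross-section A_rod = π/4 × (15.5 mm)² = 188.7 mm^2
F = P × A_rod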